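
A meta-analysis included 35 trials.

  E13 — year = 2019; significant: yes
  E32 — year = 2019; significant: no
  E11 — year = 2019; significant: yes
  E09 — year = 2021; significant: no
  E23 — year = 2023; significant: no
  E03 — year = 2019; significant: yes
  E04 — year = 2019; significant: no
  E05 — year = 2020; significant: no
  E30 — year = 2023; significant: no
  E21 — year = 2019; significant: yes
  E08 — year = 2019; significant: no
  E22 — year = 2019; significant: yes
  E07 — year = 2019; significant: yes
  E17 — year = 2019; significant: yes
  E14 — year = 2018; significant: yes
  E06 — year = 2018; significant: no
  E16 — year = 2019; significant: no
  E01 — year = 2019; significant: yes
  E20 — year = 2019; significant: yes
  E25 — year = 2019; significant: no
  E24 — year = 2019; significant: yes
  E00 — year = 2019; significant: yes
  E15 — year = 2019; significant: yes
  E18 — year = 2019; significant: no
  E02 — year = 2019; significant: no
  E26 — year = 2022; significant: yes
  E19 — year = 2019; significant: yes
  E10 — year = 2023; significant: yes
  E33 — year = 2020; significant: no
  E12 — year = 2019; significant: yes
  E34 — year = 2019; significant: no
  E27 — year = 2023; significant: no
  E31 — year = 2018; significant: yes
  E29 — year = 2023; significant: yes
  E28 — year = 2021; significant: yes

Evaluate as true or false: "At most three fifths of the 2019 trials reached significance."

'At most three fifths of the 2019 trials reached significance' holds iff |A ∩ B| / |A| ≤ 3/5.
|A| = 22, |A ∩ B| = 14, |A ∖ B| = 8.
|A ∩ B|/|A| = 14/22, so the statement is false.

False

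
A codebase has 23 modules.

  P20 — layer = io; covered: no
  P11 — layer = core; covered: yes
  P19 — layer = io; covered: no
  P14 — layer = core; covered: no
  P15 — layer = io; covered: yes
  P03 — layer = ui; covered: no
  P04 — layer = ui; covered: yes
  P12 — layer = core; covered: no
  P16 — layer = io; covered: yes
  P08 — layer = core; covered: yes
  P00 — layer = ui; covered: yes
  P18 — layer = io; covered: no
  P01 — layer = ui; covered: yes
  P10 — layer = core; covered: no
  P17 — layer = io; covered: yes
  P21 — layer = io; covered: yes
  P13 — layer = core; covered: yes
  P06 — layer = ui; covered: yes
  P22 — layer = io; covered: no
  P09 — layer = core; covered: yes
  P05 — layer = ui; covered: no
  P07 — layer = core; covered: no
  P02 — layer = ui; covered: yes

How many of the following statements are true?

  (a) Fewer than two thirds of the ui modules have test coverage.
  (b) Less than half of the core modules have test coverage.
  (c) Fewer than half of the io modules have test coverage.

0

(a) ui: |A| = 7, |A ∩ B| = 5; needs |A ∩ B| / |A| < 2/3 — false.
(b) core: |A| = 8, |A ∩ B| = 4; needs |A ∩ B| < |A ∖ B| — false.
(c) io: |A| = 8, |A ∩ B| = 4; needs |A ∩ B| < |A ∖ B| — false.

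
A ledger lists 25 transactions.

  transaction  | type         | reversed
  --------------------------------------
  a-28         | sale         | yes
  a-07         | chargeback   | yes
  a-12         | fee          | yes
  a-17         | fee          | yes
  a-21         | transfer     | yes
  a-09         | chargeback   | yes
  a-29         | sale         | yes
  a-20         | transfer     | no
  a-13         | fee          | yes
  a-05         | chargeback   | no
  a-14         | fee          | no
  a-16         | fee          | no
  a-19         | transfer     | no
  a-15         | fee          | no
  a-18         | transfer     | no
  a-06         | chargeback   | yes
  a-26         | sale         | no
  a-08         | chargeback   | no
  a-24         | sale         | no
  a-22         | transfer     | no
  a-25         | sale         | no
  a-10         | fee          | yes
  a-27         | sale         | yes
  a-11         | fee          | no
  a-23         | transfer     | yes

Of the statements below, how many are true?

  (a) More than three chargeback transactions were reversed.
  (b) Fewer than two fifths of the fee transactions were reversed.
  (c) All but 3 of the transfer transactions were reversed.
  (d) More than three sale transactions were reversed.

0

(a) chargeback: |A| = 5, |A ∩ B| = 3; needs |A ∩ B| > 3 — false.
(b) fee: |A| = 8, |A ∩ B| = 4; needs |A ∩ B| / |A| < 2/5 — false.
(c) transfer: |A| = 6, |A ∩ B| = 2; needs |A ∖ B| = 3 — false.
(d) sale: |A| = 6, |A ∩ B| = 3; needs |A ∩ B| > 3 — false.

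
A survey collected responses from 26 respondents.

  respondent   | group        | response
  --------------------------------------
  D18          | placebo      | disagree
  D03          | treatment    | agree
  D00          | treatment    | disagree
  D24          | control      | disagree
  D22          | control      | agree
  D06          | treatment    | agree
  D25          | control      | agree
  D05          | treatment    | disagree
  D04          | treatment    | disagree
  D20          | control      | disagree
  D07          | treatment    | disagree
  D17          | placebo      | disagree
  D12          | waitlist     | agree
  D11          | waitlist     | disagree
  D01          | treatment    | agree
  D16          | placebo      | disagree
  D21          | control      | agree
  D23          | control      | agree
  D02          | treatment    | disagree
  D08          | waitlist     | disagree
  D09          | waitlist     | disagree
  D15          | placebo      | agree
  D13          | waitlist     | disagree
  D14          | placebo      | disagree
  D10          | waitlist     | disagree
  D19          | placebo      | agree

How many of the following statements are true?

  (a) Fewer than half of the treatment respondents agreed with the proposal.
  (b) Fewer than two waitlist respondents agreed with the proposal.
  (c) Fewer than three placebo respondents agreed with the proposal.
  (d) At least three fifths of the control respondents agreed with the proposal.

(a) treatment: |A| = 8, |A ∩ B| = 3; needs |A ∩ B| < |A ∖ B| — true.
(b) waitlist: |A| = 6, |A ∩ B| = 1; needs |A ∩ B| < 2 — true.
(c) placebo: |A| = 6, |A ∩ B| = 2; needs |A ∩ B| < 3 — true.
(d) control: |A| = 6, |A ∩ B| = 4; needs |A ∩ B| / |A| ≥ 3/5 — true.

4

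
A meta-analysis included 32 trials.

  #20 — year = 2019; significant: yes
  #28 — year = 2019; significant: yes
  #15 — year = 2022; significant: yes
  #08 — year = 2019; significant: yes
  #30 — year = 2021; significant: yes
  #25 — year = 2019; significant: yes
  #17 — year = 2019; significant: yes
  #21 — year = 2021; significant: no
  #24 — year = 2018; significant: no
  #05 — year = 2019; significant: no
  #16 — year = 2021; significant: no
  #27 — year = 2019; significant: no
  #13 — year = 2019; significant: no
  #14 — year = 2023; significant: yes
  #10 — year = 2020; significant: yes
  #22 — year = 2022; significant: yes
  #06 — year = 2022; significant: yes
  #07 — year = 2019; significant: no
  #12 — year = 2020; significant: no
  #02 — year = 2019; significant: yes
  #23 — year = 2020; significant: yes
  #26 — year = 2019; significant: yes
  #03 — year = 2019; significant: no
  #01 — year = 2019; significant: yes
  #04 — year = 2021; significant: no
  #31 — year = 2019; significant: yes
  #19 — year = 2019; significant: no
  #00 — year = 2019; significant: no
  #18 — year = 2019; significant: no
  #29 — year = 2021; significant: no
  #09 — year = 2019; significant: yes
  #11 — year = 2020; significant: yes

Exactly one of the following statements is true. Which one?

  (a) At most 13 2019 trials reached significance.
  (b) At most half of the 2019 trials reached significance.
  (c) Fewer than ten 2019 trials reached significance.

(a)

|A| = 18, |A ∩ B| = 10, |A ∖ B| = 8.
(a) requires |A ∩ B| ≤ 13: true.
(b) requires |A ∩ B| ≤ |A ∖ B|: false.
(c) requires |A ∩ B| < 10: false.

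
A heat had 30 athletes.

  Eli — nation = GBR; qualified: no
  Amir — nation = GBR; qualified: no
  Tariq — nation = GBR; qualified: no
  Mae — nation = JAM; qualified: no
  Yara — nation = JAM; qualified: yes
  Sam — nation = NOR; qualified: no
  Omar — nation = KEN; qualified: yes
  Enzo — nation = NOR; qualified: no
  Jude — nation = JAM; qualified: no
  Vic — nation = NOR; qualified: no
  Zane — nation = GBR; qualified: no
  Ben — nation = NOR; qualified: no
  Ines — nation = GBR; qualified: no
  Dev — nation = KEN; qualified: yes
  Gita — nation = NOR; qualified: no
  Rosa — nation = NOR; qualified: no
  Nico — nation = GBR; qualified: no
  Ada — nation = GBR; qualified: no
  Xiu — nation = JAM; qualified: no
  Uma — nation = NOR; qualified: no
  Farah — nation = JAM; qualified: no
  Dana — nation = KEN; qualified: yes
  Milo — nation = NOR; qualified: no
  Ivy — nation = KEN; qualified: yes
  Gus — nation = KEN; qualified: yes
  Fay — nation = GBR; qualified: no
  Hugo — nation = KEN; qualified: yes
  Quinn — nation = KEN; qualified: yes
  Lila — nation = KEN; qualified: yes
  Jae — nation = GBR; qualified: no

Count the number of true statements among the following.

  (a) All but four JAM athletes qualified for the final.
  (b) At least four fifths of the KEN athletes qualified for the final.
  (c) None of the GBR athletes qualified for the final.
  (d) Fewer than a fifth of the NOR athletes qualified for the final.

(a) JAM: |A| = 5, |A ∩ B| = 1; needs |A ∖ B| = 4 — true.
(b) KEN: |A| = 8, |A ∩ B| = 8; needs |A ∩ B| / |A| ≥ 4/5 — true.
(c) GBR: |A| = 9, |A ∩ B| = 0; needs A ∩ B = ∅ (|A ∩ B| = 0) — true.
(d) NOR: |A| = 8, |A ∩ B| = 0; needs |A ∩ B| / |A| < 1/5 — true.

4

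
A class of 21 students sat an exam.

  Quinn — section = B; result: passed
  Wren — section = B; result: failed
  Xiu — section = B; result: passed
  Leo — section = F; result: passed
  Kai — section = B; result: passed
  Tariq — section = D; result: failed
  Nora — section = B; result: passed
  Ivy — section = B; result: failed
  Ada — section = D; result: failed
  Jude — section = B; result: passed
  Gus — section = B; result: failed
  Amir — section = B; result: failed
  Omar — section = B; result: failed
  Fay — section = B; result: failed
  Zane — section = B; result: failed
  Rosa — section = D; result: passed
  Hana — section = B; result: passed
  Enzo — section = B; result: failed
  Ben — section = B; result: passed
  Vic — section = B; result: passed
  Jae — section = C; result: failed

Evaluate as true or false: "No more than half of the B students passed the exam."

'No more than half of the B students passed the exam' holds iff |A ∩ B| ≤ |A ∖ B|.
|A| = 16, |A ∩ B| = 8, |A ∖ B| = 8.
8 = 8, so the statement is true.

True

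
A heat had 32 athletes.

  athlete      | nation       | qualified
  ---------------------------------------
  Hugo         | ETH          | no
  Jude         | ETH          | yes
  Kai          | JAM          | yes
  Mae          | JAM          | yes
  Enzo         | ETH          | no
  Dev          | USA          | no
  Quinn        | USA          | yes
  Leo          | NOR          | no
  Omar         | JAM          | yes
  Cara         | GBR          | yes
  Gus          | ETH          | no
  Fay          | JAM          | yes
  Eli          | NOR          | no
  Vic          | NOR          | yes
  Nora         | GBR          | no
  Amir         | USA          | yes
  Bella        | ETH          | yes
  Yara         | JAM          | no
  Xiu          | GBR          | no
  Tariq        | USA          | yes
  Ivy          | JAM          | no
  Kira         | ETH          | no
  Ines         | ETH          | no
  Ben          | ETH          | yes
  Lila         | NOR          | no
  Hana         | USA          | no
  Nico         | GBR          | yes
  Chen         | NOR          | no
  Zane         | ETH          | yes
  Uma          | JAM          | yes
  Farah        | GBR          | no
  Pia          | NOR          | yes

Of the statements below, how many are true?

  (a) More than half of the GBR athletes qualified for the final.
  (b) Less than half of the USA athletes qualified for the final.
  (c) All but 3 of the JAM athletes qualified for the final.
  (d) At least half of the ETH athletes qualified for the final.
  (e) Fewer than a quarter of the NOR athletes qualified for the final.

(a) GBR: |A| = 5, |A ∩ B| = 2; needs |A ∩ B| > |A ∖ B| — false.
(b) USA: |A| = 5, |A ∩ B| = 3; needs |A ∩ B| < |A ∖ B| — false.
(c) JAM: |A| = 7, |A ∩ B| = 5; needs |A ∖ B| = 3 — false.
(d) ETH: |A| = 9, |A ∩ B| = 4; needs |A ∩ B| ≥ |A ∖ B| — false.
(e) NOR: |A| = 6, |A ∩ B| = 2; needs |A ∩ B| / |A| < 1/4 — false.

0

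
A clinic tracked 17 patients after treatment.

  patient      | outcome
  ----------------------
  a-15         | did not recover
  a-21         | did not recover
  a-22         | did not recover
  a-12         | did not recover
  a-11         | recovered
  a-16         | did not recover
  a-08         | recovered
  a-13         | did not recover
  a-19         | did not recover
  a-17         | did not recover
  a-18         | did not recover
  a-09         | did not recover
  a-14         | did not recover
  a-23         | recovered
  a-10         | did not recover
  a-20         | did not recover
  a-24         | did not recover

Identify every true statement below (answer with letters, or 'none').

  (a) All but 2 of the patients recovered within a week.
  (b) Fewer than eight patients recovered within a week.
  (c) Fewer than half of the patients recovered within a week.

(b), (c)

|A| = 17, |A ∩ B| = 3, |A ∖ B| = 14.
(a) |A ∖ B| = 2: fails.
(b) |A ∩ B| < 8: holds.
(c) |A ∩ B| < |A ∖ B|: holds.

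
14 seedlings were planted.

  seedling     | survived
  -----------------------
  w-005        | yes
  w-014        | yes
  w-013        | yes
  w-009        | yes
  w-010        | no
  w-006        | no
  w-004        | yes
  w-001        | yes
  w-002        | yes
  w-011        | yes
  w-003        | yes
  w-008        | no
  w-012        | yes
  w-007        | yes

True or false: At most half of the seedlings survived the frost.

The determiner here denotes the relation: |A ∩ B| ≤ |A ∖ B|.
A (the restrictor) = {w-005, w-014, w-013, w-009, w-010, w-006, w-004, w-001, w-002, w-011, w-003, w-008, w-012, w-007}, |A| = 14.
A ∩ B = {w-005, w-014, w-013, w-009, w-004, w-001, w-002, w-011, w-003, w-012, w-007}, so |A ∩ B| = 11.
A ∖ B = {w-010, w-006, w-008}, so |A ∖ B| = 3.
11 > 3, so the statement is false.

False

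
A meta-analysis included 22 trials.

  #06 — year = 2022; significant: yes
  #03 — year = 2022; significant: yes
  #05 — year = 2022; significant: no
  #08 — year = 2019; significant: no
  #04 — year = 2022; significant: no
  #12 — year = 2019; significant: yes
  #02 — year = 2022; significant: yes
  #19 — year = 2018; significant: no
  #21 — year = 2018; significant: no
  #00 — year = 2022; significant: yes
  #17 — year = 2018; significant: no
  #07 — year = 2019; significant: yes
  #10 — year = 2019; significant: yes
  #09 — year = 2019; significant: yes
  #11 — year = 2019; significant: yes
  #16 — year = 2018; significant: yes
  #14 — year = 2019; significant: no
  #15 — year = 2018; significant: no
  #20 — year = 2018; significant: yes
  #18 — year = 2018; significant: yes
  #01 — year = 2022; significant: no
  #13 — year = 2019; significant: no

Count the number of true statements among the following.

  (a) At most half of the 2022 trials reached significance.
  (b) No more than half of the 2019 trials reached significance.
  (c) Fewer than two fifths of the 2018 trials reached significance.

0

(a) 2022: |A| = 7, |A ∩ B| = 4; needs |A ∩ B| ≤ |A ∖ B| — false.
(b) 2019: |A| = 8, |A ∩ B| = 5; needs |A ∩ B| ≤ |A ∖ B| — false.
(c) 2018: |A| = 7, |A ∩ B| = 3; needs |A ∩ B| / |A| < 2/5 — false.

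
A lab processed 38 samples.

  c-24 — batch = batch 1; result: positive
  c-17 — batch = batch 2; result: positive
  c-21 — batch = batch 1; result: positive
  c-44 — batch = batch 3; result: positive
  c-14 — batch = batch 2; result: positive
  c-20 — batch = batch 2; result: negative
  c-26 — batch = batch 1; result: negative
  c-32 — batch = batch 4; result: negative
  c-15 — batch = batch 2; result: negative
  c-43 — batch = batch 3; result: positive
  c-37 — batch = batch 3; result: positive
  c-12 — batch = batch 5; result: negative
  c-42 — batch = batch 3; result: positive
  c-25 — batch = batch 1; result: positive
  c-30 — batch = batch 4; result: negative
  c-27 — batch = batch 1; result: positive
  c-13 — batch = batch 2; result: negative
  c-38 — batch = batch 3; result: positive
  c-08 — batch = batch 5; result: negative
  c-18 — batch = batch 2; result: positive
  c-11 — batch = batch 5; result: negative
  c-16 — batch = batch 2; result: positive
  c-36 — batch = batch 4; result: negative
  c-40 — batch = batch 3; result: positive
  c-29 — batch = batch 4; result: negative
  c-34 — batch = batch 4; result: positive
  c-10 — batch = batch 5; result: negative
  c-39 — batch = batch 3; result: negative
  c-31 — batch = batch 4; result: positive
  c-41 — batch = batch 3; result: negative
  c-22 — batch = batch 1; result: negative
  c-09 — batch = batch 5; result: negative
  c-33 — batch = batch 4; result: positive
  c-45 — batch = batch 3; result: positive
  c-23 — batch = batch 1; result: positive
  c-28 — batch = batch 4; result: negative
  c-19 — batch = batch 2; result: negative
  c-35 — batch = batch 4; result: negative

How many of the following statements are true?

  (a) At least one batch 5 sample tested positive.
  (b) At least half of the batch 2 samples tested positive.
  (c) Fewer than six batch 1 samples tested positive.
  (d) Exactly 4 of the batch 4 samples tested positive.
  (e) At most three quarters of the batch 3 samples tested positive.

(a) batch 5: |A| = 5, |A ∩ B| = 0; needs A ∩ B ≠ ∅ (|A ∩ B| ≥ 1) — false.
(b) batch 2: |A| = 8, |A ∩ B| = 4; needs |A ∩ B| ≥ |A ∖ B| — true.
(c) batch 1: |A| = 7, |A ∩ B| = 5; needs |A ∩ B| < 6 — true.
(d) batch 4: |A| = 9, |A ∩ B| = 3; needs |A ∩ B| = 4 — false.
(e) batch 3: |A| = 9, |A ∩ B| = 7; needs |A ∩ B| / |A| ≤ 3/4 — false.

2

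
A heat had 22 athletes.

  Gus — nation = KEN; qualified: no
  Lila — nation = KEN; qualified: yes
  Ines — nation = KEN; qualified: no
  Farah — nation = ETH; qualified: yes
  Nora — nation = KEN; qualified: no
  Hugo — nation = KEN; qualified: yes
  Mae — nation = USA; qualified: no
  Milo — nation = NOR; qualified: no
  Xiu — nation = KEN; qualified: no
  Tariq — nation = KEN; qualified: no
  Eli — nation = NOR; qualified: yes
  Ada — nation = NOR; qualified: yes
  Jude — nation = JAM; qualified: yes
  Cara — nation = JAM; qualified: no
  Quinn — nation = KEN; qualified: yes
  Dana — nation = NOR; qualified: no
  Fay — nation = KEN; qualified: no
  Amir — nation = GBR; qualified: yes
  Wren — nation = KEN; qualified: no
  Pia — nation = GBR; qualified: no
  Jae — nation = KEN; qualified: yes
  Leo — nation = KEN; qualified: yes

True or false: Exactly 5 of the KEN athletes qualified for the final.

'Exactly 5 of the KEN athletes qualified for the final' holds iff |A ∩ B| = 5.
A (the restrictor) = {Gus, Lila, Ines, Nora, Hugo, Xiu, Tariq, Quinn, Fay, Wren, Jae, Leo}, |A| = 12.
A ∩ B = {Lila, Hugo, Quinn, Jae, Leo}, so |A ∩ B| = 5.
|A ∩ B| = 5, so the statement is true.

True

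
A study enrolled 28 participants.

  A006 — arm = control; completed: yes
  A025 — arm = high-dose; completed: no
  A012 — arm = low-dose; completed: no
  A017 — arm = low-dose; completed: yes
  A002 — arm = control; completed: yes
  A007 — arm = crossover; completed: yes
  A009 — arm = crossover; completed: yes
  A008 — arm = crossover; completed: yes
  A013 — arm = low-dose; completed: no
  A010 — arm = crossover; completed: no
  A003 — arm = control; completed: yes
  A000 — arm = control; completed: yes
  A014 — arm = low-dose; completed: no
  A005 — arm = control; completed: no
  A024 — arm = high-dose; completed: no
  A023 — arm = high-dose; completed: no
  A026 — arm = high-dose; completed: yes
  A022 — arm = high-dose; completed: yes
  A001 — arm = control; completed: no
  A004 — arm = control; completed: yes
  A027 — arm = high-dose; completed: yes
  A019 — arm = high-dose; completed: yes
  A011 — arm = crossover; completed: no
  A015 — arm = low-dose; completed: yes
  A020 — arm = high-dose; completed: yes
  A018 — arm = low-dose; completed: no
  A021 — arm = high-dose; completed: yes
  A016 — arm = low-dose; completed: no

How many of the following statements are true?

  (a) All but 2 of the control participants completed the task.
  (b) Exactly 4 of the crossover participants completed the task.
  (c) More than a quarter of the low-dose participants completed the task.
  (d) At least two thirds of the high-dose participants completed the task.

3

(a) control: |A| = 7, |A ∩ B| = 5; needs |A ∖ B| = 2 — true.
(b) crossover: |A| = 5, |A ∩ B| = 3; needs |A ∩ B| = 4 — false.
(c) low-dose: |A| = 7, |A ∩ B| = 2; needs |A ∩ B| / |A| > 1/4 — true.
(d) high-dose: |A| = 9, |A ∩ B| = 6; needs |A ∩ B| / |A| ≥ 2/3 — true.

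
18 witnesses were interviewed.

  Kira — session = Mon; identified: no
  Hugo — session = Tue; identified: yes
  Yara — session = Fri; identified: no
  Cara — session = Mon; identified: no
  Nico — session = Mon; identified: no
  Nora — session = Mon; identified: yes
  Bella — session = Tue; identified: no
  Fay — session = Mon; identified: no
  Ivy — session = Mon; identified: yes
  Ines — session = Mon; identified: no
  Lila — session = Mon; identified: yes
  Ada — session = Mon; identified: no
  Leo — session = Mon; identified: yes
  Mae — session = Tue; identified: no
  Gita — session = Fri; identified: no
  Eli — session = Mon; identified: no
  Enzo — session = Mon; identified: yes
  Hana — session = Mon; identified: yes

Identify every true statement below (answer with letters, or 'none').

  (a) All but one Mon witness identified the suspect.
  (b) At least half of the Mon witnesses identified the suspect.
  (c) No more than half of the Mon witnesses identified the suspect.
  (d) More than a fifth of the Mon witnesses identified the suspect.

(c), (d)

|A| = 13, |A ∩ B| = 6, |A ∖ B| = 7.
(a) |A ∖ B| = 1: fails.
(b) |A ∩ B| ≥ |A ∖ B|: fails.
(c) |A ∩ B| ≤ |A ∖ B|: holds.
(d) |A ∩ B| / |A| > 1/5: holds.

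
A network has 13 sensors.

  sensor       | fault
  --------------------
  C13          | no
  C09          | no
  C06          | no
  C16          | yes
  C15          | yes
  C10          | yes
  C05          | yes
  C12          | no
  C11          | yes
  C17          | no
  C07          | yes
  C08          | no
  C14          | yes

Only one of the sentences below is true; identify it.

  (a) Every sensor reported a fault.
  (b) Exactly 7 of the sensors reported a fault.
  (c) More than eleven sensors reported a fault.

(b)

|A| = 13, |A ∩ B| = 7, |A ∖ B| = 6.
(a) requires A ⊆ B, i.e. every element of A is in B (|A ∖ B| = 0): false.
(b) requires |A ∩ B| = 7: true.
(c) requires |A ∩ B| > 11: false.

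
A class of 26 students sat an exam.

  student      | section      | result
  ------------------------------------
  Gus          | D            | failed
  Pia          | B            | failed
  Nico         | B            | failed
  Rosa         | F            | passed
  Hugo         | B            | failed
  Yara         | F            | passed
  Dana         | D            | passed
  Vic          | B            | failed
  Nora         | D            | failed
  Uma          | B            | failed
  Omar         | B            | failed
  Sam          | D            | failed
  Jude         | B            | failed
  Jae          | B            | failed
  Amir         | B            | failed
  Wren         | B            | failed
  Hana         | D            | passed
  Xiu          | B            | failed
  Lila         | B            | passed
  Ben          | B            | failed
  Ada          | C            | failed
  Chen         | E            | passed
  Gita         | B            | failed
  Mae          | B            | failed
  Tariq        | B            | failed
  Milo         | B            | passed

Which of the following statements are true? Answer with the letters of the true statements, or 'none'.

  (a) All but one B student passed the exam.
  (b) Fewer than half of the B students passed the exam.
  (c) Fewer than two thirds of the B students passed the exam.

|A| = 17, |A ∩ B| = 2, |A ∖ B| = 15.
(a) |A ∖ B| = 1: fails.
(b) |A ∩ B| < |A ∖ B|: holds.
(c) |A ∩ B| / |A| < 2/3: holds.

(b), (c)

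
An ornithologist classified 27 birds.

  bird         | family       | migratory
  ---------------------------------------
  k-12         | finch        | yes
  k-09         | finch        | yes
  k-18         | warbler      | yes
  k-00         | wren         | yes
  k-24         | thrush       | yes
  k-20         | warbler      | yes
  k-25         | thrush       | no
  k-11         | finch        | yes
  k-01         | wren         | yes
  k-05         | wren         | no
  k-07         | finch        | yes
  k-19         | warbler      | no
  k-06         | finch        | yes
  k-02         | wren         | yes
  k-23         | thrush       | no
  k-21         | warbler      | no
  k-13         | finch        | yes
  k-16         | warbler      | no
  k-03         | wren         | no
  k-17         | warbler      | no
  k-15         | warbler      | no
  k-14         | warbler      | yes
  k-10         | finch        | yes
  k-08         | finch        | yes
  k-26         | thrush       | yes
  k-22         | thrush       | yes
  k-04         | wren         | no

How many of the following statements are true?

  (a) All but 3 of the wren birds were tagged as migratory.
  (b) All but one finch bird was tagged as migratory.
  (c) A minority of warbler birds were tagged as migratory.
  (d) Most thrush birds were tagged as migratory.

(a) wren: |A| = 6, |A ∩ B| = 3; needs |A ∖ B| = 3 — true.
(b) finch: |A| = 8, |A ∩ B| = 8; needs |A ∖ B| = 1 — false.
(c) warbler: |A| = 8, |A ∩ B| = 3; needs |A ∩ B| < |A ∖ B| — true.
(d) thrush: |A| = 5, |A ∩ B| = 3; needs |A ∩ B| > |A ∖ B| — true.

3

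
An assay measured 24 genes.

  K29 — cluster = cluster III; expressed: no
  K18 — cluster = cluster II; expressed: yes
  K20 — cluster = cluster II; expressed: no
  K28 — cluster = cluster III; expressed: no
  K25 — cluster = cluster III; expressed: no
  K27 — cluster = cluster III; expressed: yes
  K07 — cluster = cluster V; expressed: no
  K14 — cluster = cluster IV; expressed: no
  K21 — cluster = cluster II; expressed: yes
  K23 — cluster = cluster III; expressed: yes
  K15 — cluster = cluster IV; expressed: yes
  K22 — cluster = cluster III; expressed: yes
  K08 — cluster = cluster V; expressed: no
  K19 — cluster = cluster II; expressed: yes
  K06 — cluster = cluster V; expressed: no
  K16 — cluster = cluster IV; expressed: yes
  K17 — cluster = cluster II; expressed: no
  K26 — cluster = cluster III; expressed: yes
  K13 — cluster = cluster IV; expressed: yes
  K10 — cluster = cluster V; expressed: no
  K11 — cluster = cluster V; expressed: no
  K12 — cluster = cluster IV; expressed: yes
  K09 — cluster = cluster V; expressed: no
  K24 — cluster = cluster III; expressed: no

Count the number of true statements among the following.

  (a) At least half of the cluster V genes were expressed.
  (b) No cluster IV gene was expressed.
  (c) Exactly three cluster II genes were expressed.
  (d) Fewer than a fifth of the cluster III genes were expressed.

1

(a) cluster V: |A| = 6, |A ∩ B| = 0; needs |A ∩ B| ≥ |A ∖ B| — false.
(b) cluster IV: |A| = 5, |A ∩ B| = 4; needs A ∩ B = ∅ (|A ∩ B| = 0) — false.
(c) cluster II: |A| = 5, |A ∩ B| = 3; needs |A ∩ B| = 3 — true.
(d) cluster III: |A| = 8, |A ∩ B| = 4; needs |A ∩ B| / |A| < 1/5 — false.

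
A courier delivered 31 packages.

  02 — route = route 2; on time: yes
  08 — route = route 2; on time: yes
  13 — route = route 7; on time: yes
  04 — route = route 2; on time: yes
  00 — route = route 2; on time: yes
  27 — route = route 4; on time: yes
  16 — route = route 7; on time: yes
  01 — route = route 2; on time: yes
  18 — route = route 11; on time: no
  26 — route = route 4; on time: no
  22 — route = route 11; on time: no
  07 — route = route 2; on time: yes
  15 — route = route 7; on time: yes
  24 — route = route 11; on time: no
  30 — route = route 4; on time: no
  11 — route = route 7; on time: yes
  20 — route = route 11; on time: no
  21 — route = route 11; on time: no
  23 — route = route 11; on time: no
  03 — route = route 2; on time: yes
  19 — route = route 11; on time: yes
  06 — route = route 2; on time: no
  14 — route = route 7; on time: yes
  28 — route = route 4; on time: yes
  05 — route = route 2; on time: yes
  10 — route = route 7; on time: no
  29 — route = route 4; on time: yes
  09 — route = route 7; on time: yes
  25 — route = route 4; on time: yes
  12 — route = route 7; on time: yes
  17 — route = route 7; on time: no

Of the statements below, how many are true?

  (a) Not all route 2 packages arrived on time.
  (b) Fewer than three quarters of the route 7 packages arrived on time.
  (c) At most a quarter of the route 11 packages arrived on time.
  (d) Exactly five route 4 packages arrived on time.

(a) route 2: |A| = 9, |A ∩ B| = 8; needs A ⊄ B (|A ∖ B| ≥ 1) — true.
(b) route 7: |A| = 9, |A ∩ B| = 7; needs |A ∩ B| / |A| < 3/4 — false.
(c) route 11: |A| = 7, |A ∩ B| = 1; needs |A ∩ B| / |A| ≤ 1/4 — true.
(d) route 4: |A| = 6, |A ∩ B| = 4; needs |A ∩ B| = 5 — false.

2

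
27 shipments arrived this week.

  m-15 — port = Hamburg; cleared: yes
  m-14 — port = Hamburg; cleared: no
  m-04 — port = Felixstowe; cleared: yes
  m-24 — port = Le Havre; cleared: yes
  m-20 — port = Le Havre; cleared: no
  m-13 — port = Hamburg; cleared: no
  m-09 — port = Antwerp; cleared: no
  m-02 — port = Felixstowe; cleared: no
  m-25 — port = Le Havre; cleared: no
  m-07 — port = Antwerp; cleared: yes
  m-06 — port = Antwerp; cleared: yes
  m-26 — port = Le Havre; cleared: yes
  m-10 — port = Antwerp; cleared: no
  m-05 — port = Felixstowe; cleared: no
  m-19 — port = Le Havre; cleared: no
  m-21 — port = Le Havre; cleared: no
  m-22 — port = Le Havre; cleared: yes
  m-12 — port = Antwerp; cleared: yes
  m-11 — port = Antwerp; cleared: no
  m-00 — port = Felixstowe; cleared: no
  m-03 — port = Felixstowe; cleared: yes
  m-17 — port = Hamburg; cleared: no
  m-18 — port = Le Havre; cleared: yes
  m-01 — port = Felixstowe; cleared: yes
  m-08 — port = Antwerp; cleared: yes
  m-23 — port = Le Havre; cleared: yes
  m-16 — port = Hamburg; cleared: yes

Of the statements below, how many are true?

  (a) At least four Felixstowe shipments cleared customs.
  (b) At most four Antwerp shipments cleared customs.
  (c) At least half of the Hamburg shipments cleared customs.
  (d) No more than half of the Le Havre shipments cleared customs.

(a) Felixstowe: |A| = 6, |A ∩ B| = 3; needs |A ∩ B| ≥ 4 — false.
(b) Antwerp: |A| = 7, |A ∩ B| = 4; needs |A ∩ B| ≤ 4 — true.
(c) Hamburg: |A| = 5, |A ∩ B| = 2; needs |A ∩ B| ≥ |A ∖ B| — false.
(d) Le Havre: |A| = 9, |A ∩ B| = 5; needs |A ∩ B| ≤ |A ∖ B| — false.

1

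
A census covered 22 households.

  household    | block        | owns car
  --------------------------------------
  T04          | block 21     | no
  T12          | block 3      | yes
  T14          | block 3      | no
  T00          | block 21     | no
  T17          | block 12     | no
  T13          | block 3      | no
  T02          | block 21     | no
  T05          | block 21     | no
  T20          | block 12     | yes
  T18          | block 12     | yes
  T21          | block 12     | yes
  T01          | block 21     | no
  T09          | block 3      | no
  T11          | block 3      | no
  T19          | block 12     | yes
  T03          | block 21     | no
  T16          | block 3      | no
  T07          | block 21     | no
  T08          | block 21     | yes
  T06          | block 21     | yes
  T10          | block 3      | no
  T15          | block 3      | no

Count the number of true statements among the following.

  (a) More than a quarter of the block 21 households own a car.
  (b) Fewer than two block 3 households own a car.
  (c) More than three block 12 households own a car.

(a) block 21: |A| = 9, |A ∩ B| = 2; needs |A ∩ B| / |A| > 1/4 — false.
(b) block 3: |A| = 8, |A ∩ B| = 1; needs |A ∩ B| < 2 — true.
(c) block 12: |A| = 5, |A ∩ B| = 4; needs |A ∩ B| > 3 — true.

2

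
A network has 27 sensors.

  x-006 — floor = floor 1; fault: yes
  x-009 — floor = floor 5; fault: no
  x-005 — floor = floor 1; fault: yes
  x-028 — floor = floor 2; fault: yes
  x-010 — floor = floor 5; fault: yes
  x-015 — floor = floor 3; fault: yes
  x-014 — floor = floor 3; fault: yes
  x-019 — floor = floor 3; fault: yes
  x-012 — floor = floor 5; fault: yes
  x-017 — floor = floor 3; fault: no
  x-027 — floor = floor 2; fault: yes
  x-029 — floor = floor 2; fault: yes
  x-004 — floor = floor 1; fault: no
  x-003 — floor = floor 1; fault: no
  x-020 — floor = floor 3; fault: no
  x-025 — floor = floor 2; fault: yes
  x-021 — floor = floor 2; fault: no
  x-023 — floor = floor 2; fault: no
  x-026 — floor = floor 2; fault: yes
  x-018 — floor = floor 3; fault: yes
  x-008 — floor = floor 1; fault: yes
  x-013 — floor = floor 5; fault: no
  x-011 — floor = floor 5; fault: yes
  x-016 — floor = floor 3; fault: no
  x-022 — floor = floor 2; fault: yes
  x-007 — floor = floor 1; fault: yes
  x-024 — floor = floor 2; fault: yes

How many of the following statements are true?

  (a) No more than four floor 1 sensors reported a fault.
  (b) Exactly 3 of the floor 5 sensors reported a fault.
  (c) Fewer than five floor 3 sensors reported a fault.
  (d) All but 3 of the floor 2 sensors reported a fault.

(a) floor 1: |A| = 6, |A ∩ B| = 4; needs |A ∩ B| ≤ 4 — true.
(b) floor 5: |A| = 5, |A ∩ B| = 3; needs |A ∩ B| = 3 — true.
(c) floor 3: |A| = 7, |A ∩ B| = 4; needs |A ∩ B| < 5 — true.
(d) floor 2: |A| = 9, |A ∩ B| = 7; needs |A ∖ B| = 3 — false.

3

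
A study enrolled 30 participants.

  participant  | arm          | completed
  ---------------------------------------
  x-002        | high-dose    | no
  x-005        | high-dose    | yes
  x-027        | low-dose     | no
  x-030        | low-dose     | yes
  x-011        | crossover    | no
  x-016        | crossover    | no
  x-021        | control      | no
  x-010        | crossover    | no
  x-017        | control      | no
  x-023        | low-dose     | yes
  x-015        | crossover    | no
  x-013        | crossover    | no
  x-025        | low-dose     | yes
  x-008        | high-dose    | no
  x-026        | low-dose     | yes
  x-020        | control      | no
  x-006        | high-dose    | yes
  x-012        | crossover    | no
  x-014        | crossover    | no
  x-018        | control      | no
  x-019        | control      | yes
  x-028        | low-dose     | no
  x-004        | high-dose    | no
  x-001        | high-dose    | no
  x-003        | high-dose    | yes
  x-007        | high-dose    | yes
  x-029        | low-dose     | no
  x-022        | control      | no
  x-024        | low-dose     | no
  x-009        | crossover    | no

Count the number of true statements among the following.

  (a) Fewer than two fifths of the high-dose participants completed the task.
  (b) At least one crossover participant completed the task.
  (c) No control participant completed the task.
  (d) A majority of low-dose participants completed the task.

(a) high-dose: |A| = 8, |A ∩ B| = 4; needs |A ∩ B| / |A| < 2/5 — false.
(b) crossover: |A| = 8, |A ∩ B| = 0; needs A ∩ B ≠ ∅ (|A ∩ B| ≥ 1) — false.
(c) control: |A| = 6, |A ∩ B| = 1; needs A ∩ B = ∅ (|A ∩ B| = 0) — false.
(d) low-dose: |A| = 8, |A ∩ B| = 4; needs |A ∩ B| > |A ∖ B| — false.

0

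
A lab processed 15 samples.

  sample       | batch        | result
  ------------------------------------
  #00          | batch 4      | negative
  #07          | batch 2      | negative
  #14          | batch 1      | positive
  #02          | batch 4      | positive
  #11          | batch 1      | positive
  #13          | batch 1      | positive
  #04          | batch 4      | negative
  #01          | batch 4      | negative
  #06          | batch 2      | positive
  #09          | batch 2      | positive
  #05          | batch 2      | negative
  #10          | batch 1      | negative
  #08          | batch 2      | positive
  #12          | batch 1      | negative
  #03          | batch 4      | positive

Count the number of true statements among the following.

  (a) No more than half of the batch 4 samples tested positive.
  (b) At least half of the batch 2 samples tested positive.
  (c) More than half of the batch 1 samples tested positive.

3

(a) batch 4: |A| = 5, |A ∩ B| = 2; needs |A ∩ B| ≤ |A ∖ B| — true.
(b) batch 2: |A| = 5, |A ∩ B| = 3; needs |A ∩ B| ≥ |A ∖ B| — true.
(c) batch 1: |A| = 5, |A ∩ B| = 3; needs |A ∩ B| > |A ∖ B| — true.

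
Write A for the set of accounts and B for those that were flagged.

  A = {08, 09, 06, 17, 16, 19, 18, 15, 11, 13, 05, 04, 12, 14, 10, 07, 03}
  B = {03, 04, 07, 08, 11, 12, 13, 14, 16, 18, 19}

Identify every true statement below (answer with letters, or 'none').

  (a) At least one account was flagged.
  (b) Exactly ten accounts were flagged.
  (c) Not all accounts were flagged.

|A| = 17, |A ∩ B| = 11, |A ∖ B| = 6.
(a) A ∩ B ≠ ∅ (|A ∩ B| ≥ 1): holds.
(b) |A ∩ B| = 10: fails.
(c) A ⊄ B (|A ∖ B| ≥ 1): holds.

(a), (c)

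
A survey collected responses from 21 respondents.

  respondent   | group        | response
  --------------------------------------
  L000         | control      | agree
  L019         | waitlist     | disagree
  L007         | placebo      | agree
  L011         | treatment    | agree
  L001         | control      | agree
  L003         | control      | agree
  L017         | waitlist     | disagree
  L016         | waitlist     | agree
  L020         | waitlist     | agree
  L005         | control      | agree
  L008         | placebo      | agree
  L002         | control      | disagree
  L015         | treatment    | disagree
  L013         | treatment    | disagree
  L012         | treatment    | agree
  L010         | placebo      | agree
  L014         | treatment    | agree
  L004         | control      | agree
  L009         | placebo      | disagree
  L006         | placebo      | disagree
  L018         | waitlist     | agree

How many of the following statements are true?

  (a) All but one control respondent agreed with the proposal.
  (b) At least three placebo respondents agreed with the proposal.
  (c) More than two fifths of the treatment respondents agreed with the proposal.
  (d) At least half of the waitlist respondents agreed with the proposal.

(a) control: |A| = 6, |A ∩ B| = 5; needs |A ∖ B| = 1 — true.
(b) placebo: |A| = 5, |A ∩ B| = 3; needs |A ∩ B| ≥ 3 — true.
(c) treatment: |A| = 5, |A ∩ B| = 3; needs |A ∩ B| / |A| > 2/5 — true.
(d) waitlist: |A| = 5, |A ∩ B| = 3; needs |A ∩ B| ≥ |A ∖ B| — true.

4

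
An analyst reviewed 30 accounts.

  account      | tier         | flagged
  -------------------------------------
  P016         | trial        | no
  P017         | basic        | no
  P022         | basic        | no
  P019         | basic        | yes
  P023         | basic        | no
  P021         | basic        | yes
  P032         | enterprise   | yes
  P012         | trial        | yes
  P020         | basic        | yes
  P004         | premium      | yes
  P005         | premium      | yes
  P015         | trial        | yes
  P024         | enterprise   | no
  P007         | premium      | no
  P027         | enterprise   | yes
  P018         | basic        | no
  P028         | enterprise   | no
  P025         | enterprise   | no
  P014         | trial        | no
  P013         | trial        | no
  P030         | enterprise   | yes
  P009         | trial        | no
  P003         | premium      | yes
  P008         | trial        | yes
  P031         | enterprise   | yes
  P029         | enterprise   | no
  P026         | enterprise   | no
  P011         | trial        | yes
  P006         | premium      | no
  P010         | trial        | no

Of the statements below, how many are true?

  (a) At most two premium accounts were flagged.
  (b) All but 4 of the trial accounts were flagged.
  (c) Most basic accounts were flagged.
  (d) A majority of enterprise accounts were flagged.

(a) premium: |A| = 5, |A ∩ B| = 3; needs |A ∩ B| ≤ 2 — false.
(b) trial: |A| = 9, |A ∩ B| = 4; needs |A ∖ B| = 4 — false.
(c) basic: |A| = 7, |A ∩ B| = 3; needs |A ∩ B| > |A ∖ B| — false.
(d) enterprise: |A| = 9, |A ∩ B| = 4; needs |A ∩ B| > |A ∖ B| — false.

0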